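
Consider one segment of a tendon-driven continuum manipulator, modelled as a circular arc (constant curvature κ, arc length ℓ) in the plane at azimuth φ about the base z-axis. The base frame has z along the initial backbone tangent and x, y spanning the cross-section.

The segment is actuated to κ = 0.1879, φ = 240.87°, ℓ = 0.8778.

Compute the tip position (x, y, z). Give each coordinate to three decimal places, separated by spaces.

θ = κ·ℓ = 0.1879 × 0.8778 = 0.16494 rad
ρ = (1 − cos θ)/κ = (1 − 0.98643)/0.1879 = 0.07223
z = sin θ / κ = 0.16419/0.1879 = 0.87383
x = ρ cos φ = 0.07223 × cos(240.87°) = -0.03516
y = ρ sin φ = 0.07223 × sin(240.87°) = -0.06309

-0.035 -0.063 0.874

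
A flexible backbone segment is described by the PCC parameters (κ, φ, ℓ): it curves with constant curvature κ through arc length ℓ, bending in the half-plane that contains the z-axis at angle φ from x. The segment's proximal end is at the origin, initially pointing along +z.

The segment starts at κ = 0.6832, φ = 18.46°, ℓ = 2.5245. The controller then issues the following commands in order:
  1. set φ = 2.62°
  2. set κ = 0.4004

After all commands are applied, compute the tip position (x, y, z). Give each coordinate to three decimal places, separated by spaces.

initial: κ=0.6832, φ=18.46°, ℓ=2.5245
cmd 1: set φ=2.62° → (κ,φ,ℓ)=(0.6832,2.62°,2.5245) → tip=(1.6864,0.0772,1.4464)
cmd 2: set κ=0.4004 → (κ,φ,ℓ)=(0.4004,2.62°,2.5245) → tip=(1.1697,0.0535,2.1160)

1.170 0.054 2.116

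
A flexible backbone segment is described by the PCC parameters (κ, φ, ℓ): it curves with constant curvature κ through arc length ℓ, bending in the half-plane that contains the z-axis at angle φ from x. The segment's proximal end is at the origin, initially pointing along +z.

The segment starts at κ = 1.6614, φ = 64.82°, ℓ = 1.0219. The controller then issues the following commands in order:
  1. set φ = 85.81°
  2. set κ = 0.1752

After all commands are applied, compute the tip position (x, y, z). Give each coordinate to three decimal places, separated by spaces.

initial: κ=1.6614, φ=64.82°, ℓ=1.0219
cmd 1: set φ=85.81° → (κ,φ,ℓ)=(1.6614,85.81°,1.0219) → tip=(0.0495,0.6763,0.5971)
cmd 2: set κ=0.1752 → (κ,φ,ℓ)=(0.1752,85.81°,1.0219) → tip=(0.0067,0.0910,1.0164)

0.007 0.091 1.016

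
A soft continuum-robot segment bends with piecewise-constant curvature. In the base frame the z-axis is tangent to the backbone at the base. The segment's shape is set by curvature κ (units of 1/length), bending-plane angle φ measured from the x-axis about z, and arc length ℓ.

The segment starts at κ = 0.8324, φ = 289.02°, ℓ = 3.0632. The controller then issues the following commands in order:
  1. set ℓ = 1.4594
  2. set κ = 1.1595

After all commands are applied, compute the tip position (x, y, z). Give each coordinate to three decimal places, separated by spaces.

0.315 -0.914 0.856

initial: κ=0.8324, φ=289.02°, ℓ=3.0632
cmd 1: set ℓ=1.4594 → (κ,φ,ℓ)=(0.8324,289.02°,1.4594) → tip=(0.2551,-0.7399,1.1260)
cmd 2: set κ=1.1595 → (κ,φ,ℓ)=(1.1595,289.02°,1.4594) → tip=(0.3151,-0.9141,0.8561)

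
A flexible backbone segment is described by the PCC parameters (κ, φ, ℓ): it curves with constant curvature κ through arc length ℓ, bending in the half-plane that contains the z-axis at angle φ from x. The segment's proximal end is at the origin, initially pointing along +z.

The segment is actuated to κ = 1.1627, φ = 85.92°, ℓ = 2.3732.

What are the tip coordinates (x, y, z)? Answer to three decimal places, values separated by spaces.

θ = κ·ℓ = 1.1627 × 2.3732 = 2.75932 rad
ρ = (1 − cos θ)/κ = (1 − -0.92782)/1.1627 = 1.65805
z = sin θ / κ = 0.37303/1.1627 = 0.32083
x = ρ cos φ = 1.65805 × cos(85.92°) = 0.11797
y = ρ sin φ = 1.65805 × sin(85.92°) = 1.65385

0.118 1.654 0.321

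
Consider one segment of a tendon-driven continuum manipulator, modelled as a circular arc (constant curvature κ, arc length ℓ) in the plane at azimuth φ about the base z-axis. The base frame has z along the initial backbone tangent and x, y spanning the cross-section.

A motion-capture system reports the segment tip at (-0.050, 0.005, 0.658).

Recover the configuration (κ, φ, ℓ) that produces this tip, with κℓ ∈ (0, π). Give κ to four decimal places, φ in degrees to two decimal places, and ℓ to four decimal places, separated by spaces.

0.2308 174.29 0.6606

ρ = √(x²+y²) = √(-0.050² + 0.005²) = 0.05025
φ = atan2(y, x) mod 360° = atan2(0.005, -0.050) = 174.2894°
|p|² = ρ² + z² = 0.05025² + 0.658² = 0.43549
κ = 2ρ / |p|² = 2×0.05025 / 0.43549 = 0.23077
θ = 2·atan2(ρ, z) = 2·atan2(0.05025, 0.658) = 0.15244 rad
ℓ = θ/κ = 0.15244/0.23077 = 0.66056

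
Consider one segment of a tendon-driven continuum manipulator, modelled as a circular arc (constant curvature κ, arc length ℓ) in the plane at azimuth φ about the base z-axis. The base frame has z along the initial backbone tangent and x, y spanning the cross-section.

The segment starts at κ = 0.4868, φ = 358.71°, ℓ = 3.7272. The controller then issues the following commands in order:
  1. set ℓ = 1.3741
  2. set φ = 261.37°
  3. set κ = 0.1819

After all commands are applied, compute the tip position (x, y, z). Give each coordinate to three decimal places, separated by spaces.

initial: κ=0.4868, φ=358.71°, ℓ=3.7272
cmd 1: set ℓ=1.3741 → (κ,φ,ℓ)=(0.4868,358.71°,1.3741) → tip=(0.4426,-0.0100,1.2739)
cmd 2: set φ=261.37° → (κ,φ,ℓ)=(0.4868,261.37°,1.3741) → tip=(-0.0664,-0.4377,1.2739)
cmd 3: set κ=0.1819 → (κ,φ,ℓ)=(0.1819,261.37°,1.3741) → tip=(-0.0256,-0.1689,1.3598)

-0.026 -0.169 1.360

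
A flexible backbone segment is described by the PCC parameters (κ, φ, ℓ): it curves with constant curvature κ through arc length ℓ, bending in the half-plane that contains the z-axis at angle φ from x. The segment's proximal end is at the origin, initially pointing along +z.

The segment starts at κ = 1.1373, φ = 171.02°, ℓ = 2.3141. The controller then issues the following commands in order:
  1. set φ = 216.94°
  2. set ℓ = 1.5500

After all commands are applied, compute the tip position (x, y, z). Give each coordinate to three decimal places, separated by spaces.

-0.837 -0.629 0.863

initial: κ=1.1373, φ=171.02°, ℓ=2.3141
cmd 1: set φ=216.94° → (κ,φ,ℓ)=(1.1373,216.94°,2.3141) → tip=(-1.3162,-0.9897,0.4291)
cmd 2: set ℓ=1.5500 → (κ,φ,ℓ)=(1.1373,216.94°,1.5500) → tip=(-0.8369,-0.6293,0.8631)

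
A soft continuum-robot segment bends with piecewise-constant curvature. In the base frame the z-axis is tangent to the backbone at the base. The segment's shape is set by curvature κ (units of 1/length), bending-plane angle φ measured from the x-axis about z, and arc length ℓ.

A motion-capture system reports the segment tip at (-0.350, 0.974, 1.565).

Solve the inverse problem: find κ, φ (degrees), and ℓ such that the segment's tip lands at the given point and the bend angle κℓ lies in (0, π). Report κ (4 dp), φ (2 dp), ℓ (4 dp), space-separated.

0.5880 109.77 1.9874

ρ = √(x²+y²) = √(-0.350² + 0.974²) = 1.03498
φ = atan2(y, x) mod 360° = atan2(0.974, -0.350) = 109.7655°
|p|² = ρ² + z² = 1.03498² + 1.565² = 3.52040
κ = 2ρ / |p|² = 2×1.03498 / 3.52040 = 0.58799
θ = 2·atan2(ρ, z) = 2·atan2(1.03498, 1.565) = 1.16859 rad
ℓ = θ/κ = 1.16859/0.58799 = 1.98744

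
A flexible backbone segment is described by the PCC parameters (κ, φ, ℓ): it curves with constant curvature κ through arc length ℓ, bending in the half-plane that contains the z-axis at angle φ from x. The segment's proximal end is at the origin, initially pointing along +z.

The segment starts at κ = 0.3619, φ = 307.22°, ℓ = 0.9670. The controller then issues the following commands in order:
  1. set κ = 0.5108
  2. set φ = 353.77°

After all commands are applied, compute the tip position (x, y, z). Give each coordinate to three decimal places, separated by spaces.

initial: κ=0.3619, φ=307.22°, ℓ=0.9670
cmd 1: set κ=0.5108 → (κ,φ,ℓ)=(0.5108,307.22°,0.9670) → tip=(0.1415,-0.1863,0.9282)
cmd 2: set φ=353.77° → (κ,φ,ℓ)=(0.5108,353.77°,0.9670) → tip=(0.2326,-0.0254,0.9282)

0.233 -0.025 0.928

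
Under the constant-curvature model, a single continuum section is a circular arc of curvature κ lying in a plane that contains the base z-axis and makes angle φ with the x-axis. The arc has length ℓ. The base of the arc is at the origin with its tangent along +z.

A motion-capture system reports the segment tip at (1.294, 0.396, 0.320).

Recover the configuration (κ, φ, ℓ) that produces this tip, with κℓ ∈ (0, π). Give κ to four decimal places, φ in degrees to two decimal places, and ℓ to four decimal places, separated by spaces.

ρ = √(x²+y²) = √(1.294² + 0.396²) = 1.35324
φ = atan2(y, x) mod 360° = atan2(0.396, 1.294) = 17.0156°
|p|² = ρ² + z² = 1.35324² + 0.320² = 1.93365
κ = 2ρ / |p|² = 2×1.35324 / 1.93365 = 1.39967
θ = 2·atan2(ρ, z) = 2·atan2(1.35324, 0.320) = 2.67718 rad
ℓ = θ/κ = 2.67718/1.39967 = 1.91272

1.3997 17.02 1.9127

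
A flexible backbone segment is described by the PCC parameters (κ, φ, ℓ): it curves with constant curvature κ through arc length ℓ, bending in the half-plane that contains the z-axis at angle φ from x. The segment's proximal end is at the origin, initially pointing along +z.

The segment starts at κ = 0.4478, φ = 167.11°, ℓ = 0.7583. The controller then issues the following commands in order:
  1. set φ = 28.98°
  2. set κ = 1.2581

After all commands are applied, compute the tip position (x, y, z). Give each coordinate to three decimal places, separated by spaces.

initial: κ=0.4478, φ=167.11°, ℓ=0.7583
cmd 1: set φ=28.98° → (κ,φ,ℓ)=(0.4478,28.98°,0.7583) → tip=(0.1115,0.0618,0.7438)
cmd 2: set κ=1.2581 → (κ,φ,ℓ)=(1.2581,28.98°,0.7583) → tip=(0.2931,0.1624,0.6484)

0.293 0.162 0.648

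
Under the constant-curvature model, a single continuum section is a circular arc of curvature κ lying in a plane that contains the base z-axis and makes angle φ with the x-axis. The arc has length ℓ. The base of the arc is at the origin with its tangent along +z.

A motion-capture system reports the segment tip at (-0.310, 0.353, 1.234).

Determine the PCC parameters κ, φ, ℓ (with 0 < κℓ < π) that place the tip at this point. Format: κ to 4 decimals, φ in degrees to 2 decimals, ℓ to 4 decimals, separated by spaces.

0.5389 131.29 1.3500

ρ = √(x²+y²) = √(-0.310² + 0.353²) = 0.46980
φ = atan2(y, x) mod 360° = atan2(0.353, -0.310) = 131.2892°
|p|² = ρ² + z² = 0.46980² + 1.234² = 1.74347
κ = 2ρ / |p|² = 2×0.46980 / 1.74347 = 0.53892
θ = 2·atan2(ρ, z) = 2·atan2(0.46980, 1.234) = 0.72754 rad
ℓ = θ/κ = 0.72754/0.53892 = 1.34998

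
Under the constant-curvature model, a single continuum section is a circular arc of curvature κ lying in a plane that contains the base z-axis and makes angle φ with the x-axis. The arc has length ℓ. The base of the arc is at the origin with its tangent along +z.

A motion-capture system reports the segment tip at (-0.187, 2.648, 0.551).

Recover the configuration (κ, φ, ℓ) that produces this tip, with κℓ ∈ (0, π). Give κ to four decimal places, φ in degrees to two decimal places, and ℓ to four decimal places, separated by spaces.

ρ = √(x²+y²) = √(-0.187² + 2.648²) = 2.65459
φ = atan2(y, x) mod 360° = atan2(2.648, -0.187) = 94.0395°
|p|² = ρ² + z² = 2.65459² + 0.551² = 7.35047
κ = 2ρ / |p|² = 2×2.65459 / 7.35047 = 0.72229
θ = 2·atan2(ρ, z) = 2·atan2(2.65459, 0.551) = 2.73228 rad
ℓ = θ/κ = 2.73228/0.72229 = 3.78278

0.7223 94.04 3.7828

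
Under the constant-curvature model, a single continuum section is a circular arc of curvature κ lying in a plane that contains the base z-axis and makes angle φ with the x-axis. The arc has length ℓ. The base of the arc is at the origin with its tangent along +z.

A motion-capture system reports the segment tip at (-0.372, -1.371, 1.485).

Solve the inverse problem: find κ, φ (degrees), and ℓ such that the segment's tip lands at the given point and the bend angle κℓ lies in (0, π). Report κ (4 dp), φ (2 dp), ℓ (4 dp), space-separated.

ρ = √(x²+y²) = √(-0.372² + -1.371²) = 1.42057
φ = atan2(y, x) mod 360° = atan2(-1.371, -0.372) = 254.8192°
|p|² = ρ² + z² = 1.42057² + 1.485² = 4.22325
κ = 2ρ / |p|² = 2×1.42057 / 4.22325 = 0.67274
θ = 2·atan2(ρ, z) = 2·atan2(1.42057, 1.485) = 1.52646 rad
ℓ = θ/κ = 1.52646/0.67274 = 2.26902

0.6727 254.82 2.2690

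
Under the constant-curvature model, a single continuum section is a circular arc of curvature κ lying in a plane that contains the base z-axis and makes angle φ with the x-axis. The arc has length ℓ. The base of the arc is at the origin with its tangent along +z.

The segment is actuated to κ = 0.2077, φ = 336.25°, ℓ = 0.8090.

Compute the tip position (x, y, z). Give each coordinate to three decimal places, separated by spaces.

0.062 -0.027 0.805

θ = κ·ℓ = 0.2077 × 0.8090 = 0.16803 rad
ρ = (1 − cos θ)/κ = (1 − 0.98592)/0.2077 = 0.06781
z = sin θ / κ = 0.16724/0.2077 = 0.80520
x = ρ cos φ = 0.06781 × cos(336.25°) = 0.06207
y = ρ sin φ = 0.06781 × sin(336.25°) = -0.02731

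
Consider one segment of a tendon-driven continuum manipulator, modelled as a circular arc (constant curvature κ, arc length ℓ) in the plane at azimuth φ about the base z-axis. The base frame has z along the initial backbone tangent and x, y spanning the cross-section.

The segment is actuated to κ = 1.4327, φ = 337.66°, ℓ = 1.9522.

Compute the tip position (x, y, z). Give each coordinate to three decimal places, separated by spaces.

θ = κ·ℓ = 1.4327 × 1.9522 = 2.79692 rad
ρ = (1 − cos θ)/κ = (1 − -0.94119)/1.4327 = 1.35491
z = sin θ / κ = 0.33789/1.4327 = 0.23584
x = ρ cos φ = 1.35491 × cos(337.66°) = 1.25322
y = ρ sin φ = 1.35491 × sin(337.66°) = -0.51501

1.253 -0.515 0.236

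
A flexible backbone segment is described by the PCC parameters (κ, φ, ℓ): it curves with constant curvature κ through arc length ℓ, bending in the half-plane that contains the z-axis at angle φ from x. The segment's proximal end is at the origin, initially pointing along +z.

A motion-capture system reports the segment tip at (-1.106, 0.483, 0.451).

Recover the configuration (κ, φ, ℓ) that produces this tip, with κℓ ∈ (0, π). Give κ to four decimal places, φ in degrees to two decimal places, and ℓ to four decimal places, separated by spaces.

1.4541 156.41 1.6686

ρ = √(x²+y²) = √(-1.106² + 0.483²) = 1.20687
φ = atan2(y, x) mod 360° = atan2(0.483, -1.106) = 156.4087°
|p|² = ρ² + z² = 1.20687² + 0.451² = 1.65993
κ = 2ρ / |p|² = 2×1.20687 / 1.65993 = 1.45412
θ = 2·atan2(ρ, z) = 2·atan2(1.20687, 0.451) = 2.42634 rad
ℓ = θ/κ = 2.42634/1.45412 = 1.66860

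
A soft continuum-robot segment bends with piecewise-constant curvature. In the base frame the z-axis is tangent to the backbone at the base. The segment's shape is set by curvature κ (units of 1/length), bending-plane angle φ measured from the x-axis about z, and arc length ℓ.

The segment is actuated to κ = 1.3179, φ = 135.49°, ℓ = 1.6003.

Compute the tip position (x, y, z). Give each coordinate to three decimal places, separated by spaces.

-0.818 0.805 0.652

θ = κ·ℓ = 1.3179 × 1.6003 = 2.10904 rad
ρ = (1 − cos θ)/κ = (1 − -0.51262)/1.3179 = 1.14775
z = sin θ / κ = 0.85861/1.3179 = 0.65150
x = ρ cos φ = 1.14775 × cos(135.49°) = -0.81850
y = ρ sin φ = 1.14775 × sin(135.49°) = 0.80461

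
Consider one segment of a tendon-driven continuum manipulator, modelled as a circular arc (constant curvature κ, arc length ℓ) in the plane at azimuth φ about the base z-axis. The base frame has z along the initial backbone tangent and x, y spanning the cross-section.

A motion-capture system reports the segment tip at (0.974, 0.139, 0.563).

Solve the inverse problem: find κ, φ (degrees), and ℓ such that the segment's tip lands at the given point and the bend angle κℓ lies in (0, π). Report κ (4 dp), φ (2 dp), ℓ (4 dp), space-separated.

1.5314 8.12 1.3727

ρ = √(x²+y²) = √(0.974² + 0.139²) = 0.98387
φ = atan2(y, x) mod 360° = atan2(0.139, 0.974) = 8.1219°
|p|² = ρ² + z² = 0.98387² + 0.563² = 1.28497
κ = 2ρ / |p|² = 2×0.98387 / 1.28497 = 1.53135
θ = 2·atan2(ρ, z) = 2·atan2(0.98387, 0.563) = 2.10209 rad
ℓ = θ/κ = 2.10209/1.53135 = 1.37270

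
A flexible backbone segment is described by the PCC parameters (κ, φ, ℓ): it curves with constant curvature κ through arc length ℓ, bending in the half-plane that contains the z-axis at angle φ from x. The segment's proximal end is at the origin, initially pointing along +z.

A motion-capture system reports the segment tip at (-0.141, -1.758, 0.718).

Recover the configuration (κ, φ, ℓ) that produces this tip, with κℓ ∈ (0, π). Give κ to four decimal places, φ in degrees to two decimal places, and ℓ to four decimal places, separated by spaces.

0.9728 265.41 2.4346

ρ = √(x²+y²) = √(-0.141² + -1.758²) = 1.76365
φ = atan2(y, x) mod 360° = atan2(-1.758, -0.141) = 265.4144°
|p|² = ρ² + z² = 1.76365² + 0.718² = 3.62597
κ = 2ρ / |p|² = 2×1.76365 / 3.62597 = 0.97279
θ = 2·atan2(ρ, z) = 2·atan2(1.76365, 0.718) = 2.36835 rad
ℓ = θ/κ = 2.36835/0.97279 = 2.43461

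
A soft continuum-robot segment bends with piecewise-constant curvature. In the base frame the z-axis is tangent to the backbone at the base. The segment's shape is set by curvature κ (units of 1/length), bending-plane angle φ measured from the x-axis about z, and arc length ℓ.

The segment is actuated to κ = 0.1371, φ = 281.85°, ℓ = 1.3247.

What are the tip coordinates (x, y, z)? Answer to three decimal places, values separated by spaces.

θ = κ·ℓ = 0.1371 × 1.3247 = 0.18162 rad
ρ = (1 − cos θ)/κ = (1 − 0.98355)/0.1371 = 0.11996
z = sin θ / κ = 0.18062/0.1371 = 1.31743
x = ρ cos φ = 0.11996 × cos(281.85°) = 0.02463
y = ρ sin φ = 0.11996 × sin(281.85°) = -0.11741

0.025 -0.117 1.317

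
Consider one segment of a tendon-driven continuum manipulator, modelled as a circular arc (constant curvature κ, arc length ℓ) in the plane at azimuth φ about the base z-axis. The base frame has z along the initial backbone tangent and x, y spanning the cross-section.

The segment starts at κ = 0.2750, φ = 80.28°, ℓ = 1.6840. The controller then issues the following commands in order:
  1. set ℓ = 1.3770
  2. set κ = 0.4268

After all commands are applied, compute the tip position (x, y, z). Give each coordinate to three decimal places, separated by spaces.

initial: κ=0.2750, φ=80.28°, ℓ=1.6840
cmd 1: set ℓ=1.3770 → (κ,φ,ℓ)=(0.2750,80.28°,1.3770) → tip=(0.0435,0.2539,1.3443)
cmd 2: set κ=0.4268 → (κ,φ,ℓ)=(0.4268,80.28°,1.3770) → tip=(0.0664,0.3875,1.2991)

0.066 0.387 1.299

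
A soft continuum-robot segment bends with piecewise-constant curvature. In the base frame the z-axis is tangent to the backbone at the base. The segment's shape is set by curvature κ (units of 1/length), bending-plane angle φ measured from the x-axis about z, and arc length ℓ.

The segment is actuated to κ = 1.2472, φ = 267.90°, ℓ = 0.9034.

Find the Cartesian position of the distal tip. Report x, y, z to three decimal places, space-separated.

-0.017 -0.457 0.724

θ = κ·ℓ = 1.2472 × 0.9034 = 1.12672 rad
ρ = (1 − cos θ)/κ = (1 − 0.42962)/1.2472 = 0.45733
z = sin θ / κ = 0.90301/1.2472 = 0.72403
x = ρ cos φ = 0.45733 × cos(267.90°) = -0.01676
y = ρ sin φ = 0.45733 × sin(267.90°) = -0.45702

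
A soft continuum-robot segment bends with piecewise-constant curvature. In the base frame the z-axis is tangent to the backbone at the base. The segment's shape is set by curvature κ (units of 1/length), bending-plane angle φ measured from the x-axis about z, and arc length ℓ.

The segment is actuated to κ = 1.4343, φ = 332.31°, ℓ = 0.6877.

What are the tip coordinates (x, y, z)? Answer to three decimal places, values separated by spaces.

0.277 -0.145 0.581

θ = κ·ℓ = 1.4343 × 0.6877 = 0.98637 rad
ρ = (1 − cos θ)/κ = (1 − 0.55172)/1.4343 = 0.31254
z = sin θ / κ = 0.83403/1.4343 = 0.58149
x = ρ cos φ = 0.31254 × cos(332.31°) = 0.27675
y = ρ sin φ = 0.31254 × sin(332.31°) = -0.14523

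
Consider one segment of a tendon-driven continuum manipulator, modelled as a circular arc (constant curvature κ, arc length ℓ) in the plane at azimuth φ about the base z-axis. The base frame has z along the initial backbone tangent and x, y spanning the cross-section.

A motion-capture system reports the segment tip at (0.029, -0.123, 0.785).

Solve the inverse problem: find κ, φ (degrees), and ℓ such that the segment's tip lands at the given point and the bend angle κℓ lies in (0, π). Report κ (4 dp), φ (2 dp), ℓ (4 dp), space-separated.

ρ = √(x²+y²) = √(0.029² + -0.123²) = 0.12637
φ = atan2(y, x) mod 360° = atan2(-0.123, 0.029) = 283.2665°
|p|² = ρ² + z² = 0.12637² + 0.785² = 0.63220
κ = 2ρ / |p|² = 2×0.12637 / 0.63220 = 0.39979
θ = 2·atan2(ρ, z) = 2·atan2(0.12637, 0.785) = 0.31923 rad
ℓ = θ/κ = 0.31923/0.39979 = 0.79849

0.3998 283.27 0.7985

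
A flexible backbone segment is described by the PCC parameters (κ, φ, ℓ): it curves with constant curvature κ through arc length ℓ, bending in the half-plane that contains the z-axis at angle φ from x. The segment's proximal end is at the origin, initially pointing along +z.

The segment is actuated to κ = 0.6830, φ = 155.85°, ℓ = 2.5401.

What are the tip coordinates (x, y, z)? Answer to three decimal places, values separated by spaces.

θ = κ·ℓ = 0.6830 × 2.5401 = 1.73489 rad
ρ = (1 − cos θ)/κ = (1 − -0.16336)/0.6830 = 1.70330
z = sin θ / κ = 0.98657/0.6830 = 1.44446
x = ρ cos φ = 1.70330 × cos(155.85°) = -1.55423
y = ρ sin φ = 1.70330 × sin(155.85°) = 0.69687

-1.554 0.697 1.444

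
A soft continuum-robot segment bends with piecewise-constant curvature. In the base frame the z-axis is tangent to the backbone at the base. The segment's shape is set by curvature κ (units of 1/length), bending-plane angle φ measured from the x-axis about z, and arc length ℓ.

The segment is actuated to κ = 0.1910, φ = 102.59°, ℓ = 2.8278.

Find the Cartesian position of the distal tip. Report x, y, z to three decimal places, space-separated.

θ = κ·ℓ = 0.1910 × 2.8278 = 0.54011 rad
ρ = (1 − cos θ)/κ = (1 − 0.85765)/0.1910 = 0.74528
z = sin θ / κ = 0.51423/0.1910 = 2.69230
x = ρ cos φ = 0.74528 × cos(102.59°) = -0.16245
y = ρ sin φ = 0.74528 × sin(102.59°) = 0.72736

-0.162 0.727 2.692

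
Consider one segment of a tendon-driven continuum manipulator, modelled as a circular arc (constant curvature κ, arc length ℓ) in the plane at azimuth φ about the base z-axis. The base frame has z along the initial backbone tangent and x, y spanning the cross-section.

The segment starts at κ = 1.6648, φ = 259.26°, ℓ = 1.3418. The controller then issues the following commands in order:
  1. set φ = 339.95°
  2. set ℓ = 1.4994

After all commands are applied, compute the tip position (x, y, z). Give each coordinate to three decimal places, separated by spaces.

initial: κ=1.6648, φ=259.26°, ℓ=1.3418
cmd 1: set φ=339.95° → (κ,φ,ℓ)=(1.6648,339.95°,1.3418) → tip=(0.9116,-0.3327,0.4734)
cmd 2: set ℓ=1.4994 → (κ,φ,ℓ)=(1.6648,339.95°,1.4994) → tip=(1.0150,-0.3704,0.3613)

1.015 -0.370 0.361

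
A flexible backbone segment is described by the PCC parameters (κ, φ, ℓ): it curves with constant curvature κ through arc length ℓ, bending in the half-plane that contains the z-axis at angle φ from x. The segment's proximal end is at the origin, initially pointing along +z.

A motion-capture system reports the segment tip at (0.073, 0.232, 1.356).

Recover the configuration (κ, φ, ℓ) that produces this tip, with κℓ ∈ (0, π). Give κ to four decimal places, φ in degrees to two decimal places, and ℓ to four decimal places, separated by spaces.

ρ = √(x²+y²) = √(0.073² + 0.232²) = 0.24321
φ = atan2(y, x) mod 360° = atan2(0.232, 0.073) = 72.5335°
|p|² = ρ² + z² = 0.24321² + 1.356² = 1.89789
κ = 2ρ / |p|² = 2×0.24321 / 1.89789 = 0.25630
θ = 2·atan2(ρ, z) = 2·atan2(0.24321, 1.356) = 0.35495 rad
ℓ = θ/κ = 0.35495/0.25630 = 1.38490

0.2563 72.53 1.3849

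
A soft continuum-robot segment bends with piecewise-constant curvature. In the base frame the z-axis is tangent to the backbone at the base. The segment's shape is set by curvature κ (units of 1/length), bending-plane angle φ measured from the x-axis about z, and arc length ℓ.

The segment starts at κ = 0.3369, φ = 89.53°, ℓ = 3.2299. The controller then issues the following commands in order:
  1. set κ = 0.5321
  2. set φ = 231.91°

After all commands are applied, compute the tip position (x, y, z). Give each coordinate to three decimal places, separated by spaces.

-1.330 -1.697 1.859

initial: κ=0.3369, φ=89.53°, ℓ=3.2299
cmd 1: set κ=0.5321 → (κ,φ,ℓ)=(0.5321,89.53°,3.2299) → tip=(0.0177,2.1561,1.8588)
cmd 2: set φ=231.91° → (κ,φ,ℓ)=(0.5321,231.91°,3.2299) → tip=(-1.3301,-1.6970,1.8588)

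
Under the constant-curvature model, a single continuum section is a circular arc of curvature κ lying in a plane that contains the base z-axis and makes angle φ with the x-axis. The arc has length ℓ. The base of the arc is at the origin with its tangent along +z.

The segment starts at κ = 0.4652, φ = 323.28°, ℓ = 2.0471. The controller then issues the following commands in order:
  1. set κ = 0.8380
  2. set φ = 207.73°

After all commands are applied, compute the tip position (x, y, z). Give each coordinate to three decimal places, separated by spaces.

-1.209 -0.635 1.181

initial: κ=0.4652, φ=323.28°, ℓ=2.0471
cmd 1: set κ=0.8380 → (κ,φ,ℓ)=(0.8380,323.28°,2.0471) → tip=(1.0944,-0.8164,1.1809)
cmd 2: set φ=207.73° → (κ,φ,ℓ)=(0.8380,207.73°,2.0471) → tip=(-1.2085,-0.6353,1.1809)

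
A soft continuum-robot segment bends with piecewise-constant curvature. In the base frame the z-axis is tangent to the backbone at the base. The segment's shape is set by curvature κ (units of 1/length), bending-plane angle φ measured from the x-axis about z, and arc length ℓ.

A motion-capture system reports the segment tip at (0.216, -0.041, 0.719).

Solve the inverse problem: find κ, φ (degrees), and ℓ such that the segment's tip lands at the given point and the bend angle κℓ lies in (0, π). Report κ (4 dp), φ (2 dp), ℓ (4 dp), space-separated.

0.7778 349.25 0.7630

ρ = √(x²+y²) = √(0.216² + -0.041²) = 0.21986
φ = atan2(y, x) mod 360° = atan2(-0.041, 0.216) = 349.2523°
|p|² = ρ² + z² = 0.21986² + 0.719² = 0.56530
κ = 2ρ / |p|² = 2×0.21986 / 0.56530 = 0.77784
θ = 2·atan2(ρ, z) = 2·atan2(0.21986, 0.719) = 0.59350 rad
ℓ = θ/κ = 0.59350/0.77784 = 0.76301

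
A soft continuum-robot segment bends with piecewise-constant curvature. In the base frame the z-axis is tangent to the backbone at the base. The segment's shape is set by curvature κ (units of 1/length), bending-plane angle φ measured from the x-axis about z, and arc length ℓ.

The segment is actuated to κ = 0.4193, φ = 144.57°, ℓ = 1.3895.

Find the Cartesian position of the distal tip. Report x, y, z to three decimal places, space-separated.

-0.321 0.228 1.312

θ = κ·ℓ = 0.4193 × 1.3895 = 0.58262 rad
ρ = (1 − cos θ)/κ = (1 − 0.83503)/0.4193 = 0.39345
z = sin θ / κ = 0.55021/0.4193 = 1.31221
x = ρ cos φ = 0.39345 × cos(144.57°) = -0.32059
y = ρ sin φ = 0.39345 × sin(144.57°) = 0.22809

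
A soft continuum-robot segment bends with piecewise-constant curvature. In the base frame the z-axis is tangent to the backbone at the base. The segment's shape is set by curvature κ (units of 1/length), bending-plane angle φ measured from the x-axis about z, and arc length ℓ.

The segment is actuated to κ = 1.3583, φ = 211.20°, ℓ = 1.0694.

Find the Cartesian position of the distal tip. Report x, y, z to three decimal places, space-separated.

-0.555 -0.336 0.731

θ = κ·ℓ = 1.3583 × 1.0694 = 1.45257 rad
ρ = (1 − cos θ)/κ = (1 − 0.11796)/1.3583 = 0.64937
z = sin θ / κ = 0.99302/1.3583 = 0.73107
x = ρ cos φ = 0.64937 × cos(211.20°) = -0.55545
y = ρ sin φ = 0.64937 × sin(211.20°) = -0.33639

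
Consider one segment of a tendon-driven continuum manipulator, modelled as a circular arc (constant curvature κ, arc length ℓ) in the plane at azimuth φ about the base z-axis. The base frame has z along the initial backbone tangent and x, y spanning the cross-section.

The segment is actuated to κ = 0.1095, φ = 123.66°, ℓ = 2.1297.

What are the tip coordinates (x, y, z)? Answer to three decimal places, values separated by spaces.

-0.137 0.206 2.110

θ = κ·ℓ = 0.1095 × 2.1297 = 0.23320 rad
ρ = (1 − cos θ)/κ = (1 − 0.97293)/0.1095 = 0.24720
z = sin θ / κ = 0.23109/0.1095 = 2.11045
x = ρ cos φ = 0.24720 × cos(123.66°) = -0.13702
y = ρ sin φ = 0.24720 × sin(123.66°) = 0.20576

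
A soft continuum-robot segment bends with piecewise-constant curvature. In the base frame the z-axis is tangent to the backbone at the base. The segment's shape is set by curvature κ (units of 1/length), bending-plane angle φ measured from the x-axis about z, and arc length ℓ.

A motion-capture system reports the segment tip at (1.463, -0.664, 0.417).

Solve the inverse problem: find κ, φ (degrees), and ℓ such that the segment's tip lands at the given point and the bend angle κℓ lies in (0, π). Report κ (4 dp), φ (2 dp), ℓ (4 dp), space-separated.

1.1663 335.59 2.2582

ρ = √(x²+y²) = √(1.463² + -0.664²) = 1.60663
φ = atan2(y, x) mod 360° = atan2(-0.664, 1.463) = 335.5885°
|p|² = ρ² + z² = 1.60663² + 0.417² = 2.75515
κ = 2ρ / |p|² = 2×1.60663 / 2.75515 = 1.16627
θ = 2·atan2(ρ, z) = 2·atan2(1.60663, 0.417) = 2.63370 rad
ℓ = θ/κ = 2.63370/1.16627 = 2.25822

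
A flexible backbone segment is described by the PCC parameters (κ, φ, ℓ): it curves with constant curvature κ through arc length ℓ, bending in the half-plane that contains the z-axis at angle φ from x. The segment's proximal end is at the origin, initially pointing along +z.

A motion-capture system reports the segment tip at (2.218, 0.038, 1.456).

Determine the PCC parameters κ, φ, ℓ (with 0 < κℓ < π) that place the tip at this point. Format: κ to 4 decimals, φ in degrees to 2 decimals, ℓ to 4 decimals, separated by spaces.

ρ = √(x²+y²) = √(2.218² + 0.038²) = 2.21833
φ = atan2(y, x) mod 360° = atan2(0.038, 2.218) = 0.9815°
|p|² = ρ² + z² = 2.21833² + 1.456² = 7.04090
κ = 2ρ / |p|² = 2×2.21833 / 7.04090 = 0.63013
θ = 2·atan2(ρ, z) = 2·atan2(2.21833, 1.456) = 1.97994 rad
ℓ = θ/κ = 1.97994/0.63013 = 3.14214

0.6301 0.98 3.1421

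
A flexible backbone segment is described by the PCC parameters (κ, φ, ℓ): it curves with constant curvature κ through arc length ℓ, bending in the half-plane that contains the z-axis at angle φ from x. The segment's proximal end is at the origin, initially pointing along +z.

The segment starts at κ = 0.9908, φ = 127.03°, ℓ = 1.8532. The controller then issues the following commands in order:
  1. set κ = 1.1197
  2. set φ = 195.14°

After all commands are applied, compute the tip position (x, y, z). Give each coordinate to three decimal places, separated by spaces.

initial: κ=0.9908, φ=127.03°, ℓ=1.8532
cmd 1: set κ=1.1197 → (κ,φ,ℓ)=(1.1197,127.03°,1.8532) → tip=(-0.7977,1.0574,0.7819)
cmd 2: set φ=195.14° → (κ,φ,ℓ)=(1.1197,195.14°,1.8532) → tip=(-1.2786,-0.3460,0.7819)

-1.279 -0.346 0.782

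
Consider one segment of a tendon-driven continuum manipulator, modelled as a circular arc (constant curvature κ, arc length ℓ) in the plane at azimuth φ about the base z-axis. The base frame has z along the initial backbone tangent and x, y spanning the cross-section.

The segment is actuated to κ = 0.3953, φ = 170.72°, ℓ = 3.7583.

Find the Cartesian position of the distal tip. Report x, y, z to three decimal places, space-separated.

θ = κ·ℓ = 0.3953 × 3.7583 = 1.48566 rad
ρ = (1 − cos θ)/κ = (1 − 0.08504)/0.3953 = 2.31460
z = sin θ / κ = 0.99638/0.3953 = 2.52056
x = ρ cos φ = 2.31460 × cos(170.72°) = -2.28431
y = ρ sin φ = 2.31460 × sin(170.72°) = 0.37325

-2.284 0.373 2.521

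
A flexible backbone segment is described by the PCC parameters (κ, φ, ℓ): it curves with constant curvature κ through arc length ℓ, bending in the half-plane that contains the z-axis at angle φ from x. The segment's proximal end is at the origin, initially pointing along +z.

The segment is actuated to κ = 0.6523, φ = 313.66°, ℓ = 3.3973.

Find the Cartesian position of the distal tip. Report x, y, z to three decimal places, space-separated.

1.695 -1.776 1.225

θ = κ·ℓ = 0.6523 × 3.3973 = 2.21606 rad
ρ = (1 − cos θ)/κ = (1 − -0.60141)/0.6523 = 2.45502
z = sin θ / κ = 0.79894/0.6523 = 1.22481
x = ρ cos φ = 2.45502 × cos(313.66°) = 1.69489
y = ρ sin φ = 2.45502 × sin(313.66°) = -1.77608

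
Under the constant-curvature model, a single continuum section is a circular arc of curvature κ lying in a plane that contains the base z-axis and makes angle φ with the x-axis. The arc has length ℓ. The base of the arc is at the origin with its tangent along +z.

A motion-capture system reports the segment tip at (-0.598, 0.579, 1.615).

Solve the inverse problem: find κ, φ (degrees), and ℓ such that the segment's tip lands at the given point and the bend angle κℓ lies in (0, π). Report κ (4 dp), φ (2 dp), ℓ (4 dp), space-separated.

0.5043 135.92 1.8873

ρ = √(x²+y²) = √(-0.598² + 0.579²) = 0.83237
φ = atan2(y, x) mod 360° = atan2(0.579, -0.598) = 135.9248°
|p|² = ρ² + z² = 0.83237² + 1.615² = 3.30107
κ = 2ρ / |p|² = 2×0.83237 / 3.30107 = 0.50431
θ = 2·atan2(ρ, z) = 2·atan2(0.83237, 1.615) = 0.95179 rad
ℓ = θ/κ = 0.95179/0.50431 = 1.88732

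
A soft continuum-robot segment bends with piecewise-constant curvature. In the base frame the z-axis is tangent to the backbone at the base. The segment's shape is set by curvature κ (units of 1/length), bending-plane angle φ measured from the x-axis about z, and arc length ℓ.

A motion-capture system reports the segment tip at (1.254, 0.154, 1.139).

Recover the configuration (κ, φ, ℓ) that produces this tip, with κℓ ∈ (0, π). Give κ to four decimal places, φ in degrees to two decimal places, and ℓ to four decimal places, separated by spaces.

0.8733 7.00 1.9173

ρ = √(x²+y²) = √(1.254² + 0.154²) = 1.26342
φ = atan2(y, x) mod 360° = atan2(0.154, 1.254) = 7.0013°
|p|² = ρ² + z² = 1.26342² + 1.139² = 2.89355
κ = 2ρ / |p|² = 2×1.26342 / 2.89355 = 0.87327
θ = 2·atan2(ρ, z) = 2·atan2(1.26342, 1.139) = 1.67428 rad
ℓ = θ/κ = 1.67428/0.87327 = 1.91727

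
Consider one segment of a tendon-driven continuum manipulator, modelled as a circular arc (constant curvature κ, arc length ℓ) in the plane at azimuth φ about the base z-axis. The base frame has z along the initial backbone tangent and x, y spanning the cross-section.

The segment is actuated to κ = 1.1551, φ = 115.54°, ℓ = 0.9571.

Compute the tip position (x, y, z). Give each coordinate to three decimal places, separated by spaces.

-0.206 0.431 0.774

θ = κ·ℓ = 1.1551 × 0.9571 = 1.10555 rad
ρ = (1 − cos θ)/κ = (1 − 0.44865)/1.1551 = 0.47732
z = sin θ / κ = 0.89371/1.1551 = 0.77371
x = ρ cos φ = 0.47732 × cos(115.54°) = -0.20579
y = ρ sin φ = 0.47732 × sin(115.54°) = 0.43068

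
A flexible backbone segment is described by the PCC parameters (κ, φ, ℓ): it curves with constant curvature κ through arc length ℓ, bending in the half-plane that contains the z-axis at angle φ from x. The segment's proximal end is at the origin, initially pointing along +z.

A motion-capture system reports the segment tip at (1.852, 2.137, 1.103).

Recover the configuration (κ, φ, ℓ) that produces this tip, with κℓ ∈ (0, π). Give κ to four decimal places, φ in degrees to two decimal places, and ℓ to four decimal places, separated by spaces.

0.6139 49.09 3.9061

ρ = √(x²+y²) = √(1.852² + 2.137²) = 2.82784
φ = atan2(y, x) mod 360° = atan2(2.137, 1.852) = 49.0866°
|p|² = ρ² + z² = 2.82784² + 1.103² = 9.21328
κ = 2ρ / |p|² = 2×2.82784 / 9.21328 = 0.61386
θ = 2·atan2(ρ, z) = 2·atan2(2.82784, 1.103) = 2.39779 rad
ℓ = θ/κ = 2.39779/0.61386 = 3.90608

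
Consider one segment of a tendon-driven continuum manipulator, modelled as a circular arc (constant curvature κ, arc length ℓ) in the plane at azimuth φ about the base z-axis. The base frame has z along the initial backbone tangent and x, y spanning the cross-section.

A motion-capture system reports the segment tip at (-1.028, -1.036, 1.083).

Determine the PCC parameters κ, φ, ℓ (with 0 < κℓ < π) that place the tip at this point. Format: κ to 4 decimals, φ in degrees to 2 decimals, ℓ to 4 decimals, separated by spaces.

0.8837 225.22 2.1101

ρ = √(x²+y²) = √(-1.028² + -1.036²) = 1.45948
φ = atan2(y, x) mod 360° = atan2(-1.036, -1.028) = 225.2221°
|p|² = ρ² + z² = 1.45948² + 1.083² = 3.30297
κ = 2ρ / |p|² = 2×1.45948 / 3.30297 = 0.88374
θ = 2·atan2(ρ, z) = 2·atan2(1.45948, 1.083) = 1.86481 rad
ℓ = θ/κ = 1.86481/0.88374 = 2.11014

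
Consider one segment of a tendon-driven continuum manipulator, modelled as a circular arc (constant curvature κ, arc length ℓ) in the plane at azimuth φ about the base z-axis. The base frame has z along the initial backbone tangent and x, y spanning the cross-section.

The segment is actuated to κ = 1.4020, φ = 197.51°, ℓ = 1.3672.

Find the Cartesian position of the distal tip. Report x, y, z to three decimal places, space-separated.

-0.911 -0.287 0.671

θ = κ·ℓ = 1.4020 × 1.3672 = 1.91681 rad
ρ = (1 − cos θ)/κ = (1 − -0.33915)/1.4020 = 0.95517
z = sin θ / κ = 0.94073/1.4020 = 0.67099
x = ρ cos φ = 0.95517 × cos(197.51°) = -0.91092
y = ρ sin φ = 0.95517 × sin(197.51°) = -0.28739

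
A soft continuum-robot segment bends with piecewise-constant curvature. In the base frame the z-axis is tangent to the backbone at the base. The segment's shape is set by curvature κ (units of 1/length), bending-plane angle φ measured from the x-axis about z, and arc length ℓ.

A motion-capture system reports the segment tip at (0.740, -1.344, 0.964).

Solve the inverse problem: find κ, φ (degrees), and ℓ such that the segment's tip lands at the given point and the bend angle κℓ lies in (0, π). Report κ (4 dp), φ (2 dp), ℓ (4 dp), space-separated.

ρ = √(x²+y²) = √(0.740² + -1.344²) = 1.53425
φ = atan2(y, x) mod 360° = atan2(-1.344, 0.740) = 298.8370°
|p|² = ρ² + z² = 1.53425² + 0.964² = 3.28323
κ = 2ρ / |p|² = 2×1.53425 / 3.28323 = 0.93460
θ = 2·atan2(ρ, z) = 2·atan2(1.53425, 0.964) = 2.01963 rad
ℓ = θ/κ = 2.01963/0.93460 = 2.16096

0.9346 298.84 2.1610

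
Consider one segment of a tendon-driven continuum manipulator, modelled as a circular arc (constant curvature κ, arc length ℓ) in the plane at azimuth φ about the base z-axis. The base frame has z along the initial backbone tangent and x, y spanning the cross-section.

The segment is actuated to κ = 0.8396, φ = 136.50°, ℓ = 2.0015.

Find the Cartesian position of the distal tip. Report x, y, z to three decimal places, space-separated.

θ = κ·ℓ = 0.8396 × 2.0015 = 1.68046 rad
ρ = (1 − cos θ)/κ = (1 − -0.10944)/0.8396 = 1.32140
z = sin θ / κ = 0.99399/0.8396 = 1.18389
x = ρ cos φ = 1.32140 × cos(136.50°) = -0.95851
y = ρ sin φ = 1.32140 × sin(136.50°) = 0.90959

-0.959 0.910 1.184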